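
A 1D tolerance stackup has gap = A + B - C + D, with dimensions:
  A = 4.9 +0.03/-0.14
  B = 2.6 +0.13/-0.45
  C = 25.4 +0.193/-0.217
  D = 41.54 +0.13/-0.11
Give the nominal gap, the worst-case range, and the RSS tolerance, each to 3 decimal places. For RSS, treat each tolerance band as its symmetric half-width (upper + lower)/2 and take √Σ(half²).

Stack each dimension's contribution:
  +A: nom +4.900 → Σnom=4.900; wc +0.030/-0.140 → slack +0.030/-0.140; half-tol=0.085, Σhalf²=0.007225
  +B: nom +2.600 → Σnom=7.500; wc +0.130/-0.450 → slack +0.160/-0.590; half-tol=0.290, Σhalf²=0.091325
  -C: nom -25.400 → Σnom=-17.900; wc +0.217/-0.193 → slack +0.377/-0.783; half-tol=0.205, Σhalf²=0.133350
  +D: nom +41.540 → Σnom=23.640; wc +0.130/-0.110 → slack +0.507/-0.893; half-tol=0.120, Σhalf²=0.147750
Nominal = 23.640. Worst-case = [23.640 - 0.893, 23.640 + 0.507] = [22.747, 24.147]. RSS = √0.147750 = 0.384.

nominal=23.640 wc=[22.747,24.147] rss=0.384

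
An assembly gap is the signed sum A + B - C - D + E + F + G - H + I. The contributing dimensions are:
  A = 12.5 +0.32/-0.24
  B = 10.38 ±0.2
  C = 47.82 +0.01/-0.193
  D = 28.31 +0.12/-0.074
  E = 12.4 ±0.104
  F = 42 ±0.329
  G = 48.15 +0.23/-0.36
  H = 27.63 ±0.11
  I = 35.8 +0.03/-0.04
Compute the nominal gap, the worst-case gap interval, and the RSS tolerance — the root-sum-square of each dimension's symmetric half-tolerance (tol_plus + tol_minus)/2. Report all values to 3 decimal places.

Stack each dimension's contribution:
  +A: nom +12.500 → Σnom=12.500; wc +0.320/-0.240 → slack +0.320/-0.240; half-tol=0.280, Σhalf²=0.078400
  +B: nom +10.380 → Σnom=22.880; wc +0.200/-0.200 → slack +0.520/-0.440; half-tol=0.200, Σhalf²=0.118400
  -C: nom -47.820 → Σnom=-24.940; wc +0.193/-0.010 → slack +0.713/-0.450; half-tol=0.102, Σhalf²=0.128702
  -D: nom -28.310 → Σnom=-53.250; wc +0.074/-0.120 → slack +0.787/-0.570; half-tol=0.097, Σhalf²=0.138111
  +E: nom +12.400 → Σnom=-40.850; wc +0.104/-0.104 → slack +0.891/-0.674; half-tol=0.104, Σhalf²=0.148927
  +F: nom +42.000 → Σnom=1.150; wc +0.329/-0.329 → slack +1.220/-1.003; half-tol=0.329, Σhalf²=0.257168
  +G: nom +48.150 → Σnom=49.300; wc +0.230/-0.360 → slack +1.450/-1.363; half-tol=0.295, Σhalf²=0.344193
  -H: nom -27.630 → Σnom=21.670; wc +0.110/-0.110 → slack +1.560/-1.473; half-tol=0.110, Σhalf²=0.356293
  +I: nom +35.800 → Σnom=57.470; wc +0.030/-0.040 → slack +1.590/-1.513; half-tol=0.035, Σhalf²=0.357518
Nominal = 57.470. Worst-case = [57.470 - 1.513, 57.470 + 1.590] = [55.957, 59.060]. RSS = √0.357518 = 0.598.

nominal=57.470 wc=[55.957,59.060] rss=0.598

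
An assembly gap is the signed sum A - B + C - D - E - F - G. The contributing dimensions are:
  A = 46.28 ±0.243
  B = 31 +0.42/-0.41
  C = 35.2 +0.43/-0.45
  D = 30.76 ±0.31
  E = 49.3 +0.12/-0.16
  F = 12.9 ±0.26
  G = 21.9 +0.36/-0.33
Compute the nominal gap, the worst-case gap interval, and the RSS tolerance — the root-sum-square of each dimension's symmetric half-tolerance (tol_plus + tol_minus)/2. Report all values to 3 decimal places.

Stack each dimension's contribution:
  +A: nom +46.280 → Σnom=46.280; wc +0.243/-0.243 → slack +0.243/-0.243; half-tol=0.243, Σhalf²=0.059049
  -B: nom -31.000 → Σnom=15.280; wc +0.410/-0.420 → slack +0.653/-0.663; half-tol=0.415, Σhalf²=0.231274
  +C: nom +35.200 → Σnom=50.480; wc +0.430/-0.450 → slack +1.083/-1.113; half-tol=0.440, Σhalf²=0.424874
  -D: nom -30.760 → Σnom=19.720; wc +0.310/-0.310 → slack +1.393/-1.423; half-tol=0.310, Σhalf²=0.520974
  -E: nom -49.300 → Σnom=-29.580; wc +0.160/-0.120 → slack +1.553/-1.543; half-tol=0.140, Σhalf²=0.540574
  -F: nom -12.900 → Σnom=-42.480; wc +0.260/-0.260 → slack +1.813/-1.803; half-tol=0.260, Σhalf²=0.608174
  -G: nom -21.900 → Σnom=-64.380; wc +0.330/-0.360 → slack +2.143/-2.163; half-tol=0.345, Σhalf²=0.727199
Nominal = -64.380. Worst-case = [-64.380 - 2.163, -64.380 + 2.143] = [-66.543, -62.237]. RSS = √0.727199 = 0.853.

nominal=-64.380 wc=[-66.543,-62.237] rss=0.853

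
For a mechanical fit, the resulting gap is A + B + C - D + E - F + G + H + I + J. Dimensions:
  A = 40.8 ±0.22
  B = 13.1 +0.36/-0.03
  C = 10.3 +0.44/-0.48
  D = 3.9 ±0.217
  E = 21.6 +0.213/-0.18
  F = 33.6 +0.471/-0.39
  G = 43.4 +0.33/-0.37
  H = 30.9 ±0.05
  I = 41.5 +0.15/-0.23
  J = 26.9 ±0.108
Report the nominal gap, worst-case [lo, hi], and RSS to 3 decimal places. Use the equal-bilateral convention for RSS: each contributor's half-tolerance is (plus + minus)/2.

nominal=191.000 wc=[188.644,193.478] rss=0.861

Stack each dimension's contribution:
  +A: nom +40.800 → Σnom=40.800; wc +0.220/-0.220 → slack +0.220/-0.220; half-tol=0.220, Σhalf²=0.048400
  +B: nom +13.100 → Σnom=53.900; wc +0.360/-0.030 → slack +0.580/-0.250; half-tol=0.195, Σhalf²=0.086425
  +C: nom +10.300 → Σnom=64.200; wc +0.440/-0.480 → slack +1.020/-0.730; half-tol=0.460, Σhalf²=0.298025
  -D: nom -3.900 → Σnom=60.300; wc +0.217/-0.217 → slack +1.237/-0.947; half-tol=0.217, Σhalf²=0.345114
  +E: nom +21.600 → Σnom=81.900; wc +0.213/-0.180 → slack +1.450/-1.127; half-tol=0.197, Σhalf²=0.383726
  -F: nom -33.600 → Σnom=48.300; wc +0.390/-0.471 → slack +1.840/-1.598; half-tol=0.430, Σhalf²=0.569056
  +G: nom +43.400 → Σnom=91.700; wc +0.330/-0.370 → slack +2.170/-1.968; half-tol=0.350, Σhalf²=0.691556
  +H: nom +30.900 → Σnom=122.600; wc +0.050/-0.050 → slack +2.220/-2.018; half-tol=0.050, Σhalf²=0.694056
  +I: nom +41.500 → Σnom=164.100; wc +0.150/-0.230 → slack +2.370/-2.248; half-tol=0.190, Σhalf²=0.730156
  +J: nom +26.900 → Σnom=191.000; wc +0.108/-0.108 → slack +2.478/-2.356; half-tol=0.108, Σhalf²=0.741820
Nominal = 191.000. Worst-case = [191.000 - 2.356, 191.000 + 2.478] = [188.644, 193.478]. RSS = √0.741820 = 0.861.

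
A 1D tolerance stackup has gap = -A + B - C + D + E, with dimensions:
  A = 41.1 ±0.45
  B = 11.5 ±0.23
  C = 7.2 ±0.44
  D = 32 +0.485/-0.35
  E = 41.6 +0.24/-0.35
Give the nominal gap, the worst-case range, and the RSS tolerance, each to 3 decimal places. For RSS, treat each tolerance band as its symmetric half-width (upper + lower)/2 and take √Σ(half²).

nominal=36.800 wc=[34.980,38.645] rss=0.843

Stack each dimension's contribution:
  -A: nom -41.100 → Σnom=-41.100; wc +0.450/-0.450 → slack +0.450/-0.450; half-tol=0.450, Σhalf²=0.202500
  +B: nom +11.500 → Σnom=-29.600; wc +0.230/-0.230 → slack +0.680/-0.680; half-tol=0.230, Σhalf²=0.255400
  -C: nom -7.200 → Σnom=-36.800; wc +0.440/-0.440 → slack +1.120/-1.120; half-tol=0.440, Σhalf²=0.449000
  +D: nom +32.000 → Σnom=-4.800; wc +0.485/-0.350 → slack +1.605/-1.470; half-tol=0.417, Σhalf²=0.623306
  +E: nom +41.600 → Σnom=36.800; wc +0.240/-0.350 → slack +1.845/-1.820; half-tol=0.295, Σhalf²=0.710331
Nominal = 36.800. Worst-case = [36.800 - 1.820, 36.800 + 1.845] = [34.980, 38.645]. RSS = √0.710331 = 0.843.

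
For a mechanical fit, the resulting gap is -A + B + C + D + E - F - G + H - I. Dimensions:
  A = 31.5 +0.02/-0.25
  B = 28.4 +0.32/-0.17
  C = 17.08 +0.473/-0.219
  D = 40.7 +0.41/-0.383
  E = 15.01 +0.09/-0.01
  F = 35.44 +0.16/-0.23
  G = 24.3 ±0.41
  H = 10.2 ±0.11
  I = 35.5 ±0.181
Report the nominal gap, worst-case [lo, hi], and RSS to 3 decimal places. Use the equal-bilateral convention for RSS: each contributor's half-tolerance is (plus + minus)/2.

Stack each dimension's contribution:
  -A: nom -31.500 → Σnom=-31.500; wc +0.250/-0.020 → slack +0.250/-0.020; half-tol=0.135, Σhalf²=0.018225
  +B: nom +28.400 → Σnom=-3.100; wc +0.320/-0.170 → slack +0.570/-0.190; half-tol=0.245, Σhalf²=0.078250
  +C: nom +17.080 → Σnom=13.980; wc +0.473/-0.219 → slack +1.043/-0.409; half-tol=0.346, Σhalf²=0.197966
  +D: nom +40.700 → Σnom=54.680; wc +0.410/-0.383 → slack +1.453/-0.792; half-tol=0.396, Σhalf²=0.355178
  +E: nom +15.010 → Σnom=69.690; wc +0.090/-0.010 → slack +1.543/-0.802; half-tol=0.050, Σhalf²=0.357678
  -F: nom -35.440 → Σnom=34.250; wc +0.230/-0.160 → slack +1.773/-0.962; half-tol=0.195, Σhalf²=0.395703
  -G: nom -24.300 → Σnom=9.950; wc +0.410/-0.410 → slack +2.183/-1.372; half-tol=0.410, Σhalf²=0.563803
  +H: nom +10.200 → Σnom=20.150; wc +0.110/-0.110 → slack +2.293/-1.482; half-tol=0.110, Σhalf²=0.575903
  -I: nom -35.500 → Σnom=-15.350; wc +0.181/-0.181 → slack +2.474/-1.663; half-tol=0.181, Σhalf²=0.608664
Nominal = -15.350. Worst-case = [-15.350 - 1.663, -15.350 + 2.474] = [-17.013, -12.876]. RSS = √0.608664 = 0.780.

nominal=-15.350 wc=[-17.013,-12.876] rss=0.780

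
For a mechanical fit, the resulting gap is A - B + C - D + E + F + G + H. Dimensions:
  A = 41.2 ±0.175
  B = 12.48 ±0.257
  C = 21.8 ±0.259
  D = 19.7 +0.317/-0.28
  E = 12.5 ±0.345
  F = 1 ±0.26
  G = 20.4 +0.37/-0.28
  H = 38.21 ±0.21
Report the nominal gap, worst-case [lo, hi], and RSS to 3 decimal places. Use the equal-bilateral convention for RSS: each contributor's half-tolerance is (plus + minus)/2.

nominal=102.930 wc=[100.827,105.086] rss=0.768

Stack each dimension's contribution:
  +A: nom +41.200 → Σnom=41.200; wc +0.175/-0.175 → slack +0.175/-0.175; half-tol=0.175, Σhalf²=0.030625
  -B: nom -12.480 → Σnom=28.720; wc +0.257/-0.257 → slack +0.432/-0.432; half-tol=0.257, Σhalf²=0.096674
  +C: nom +21.800 → Σnom=50.520; wc +0.259/-0.259 → slack +0.691/-0.691; half-tol=0.259, Σhalf²=0.163755
  -D: nom -19.700 → Σnom=30.820; wc +0.280/-0.317 → slack +0.971/-1.008; half-tol=0.298, Σhalf²=0.252857
  +E: nom +12.500 → Σnom=43.320; wc +0.345/-0.345 → slack +1.316/-1.353; half-tol=0.345, Σhalf²=0.371882
  +F: nom +1.000 → Σnom=44.320; wc +0.260/-0.260 → slack +1.576/-1.613; half-tol=0.260, Σhalf²=0.439482
  +G: nom +20.400 → Σnom=64.720; wc +0.370/-0.280 → slack +1.946/-1.893; half-tol=0.325, Σhalf²=0.545107
  +H: nom +38.210 → Σnom=102.930; wc +0.210/-0.210 → slack +2.156/-2.103; half-tol=0.210, Σhalf²=0.589207
Nominal = 102.930. Worst-case = [102.930 - 2.103, 102.930 + 2.156] = [100.827, 105.086]. RSS = √0.589207 = 0.768.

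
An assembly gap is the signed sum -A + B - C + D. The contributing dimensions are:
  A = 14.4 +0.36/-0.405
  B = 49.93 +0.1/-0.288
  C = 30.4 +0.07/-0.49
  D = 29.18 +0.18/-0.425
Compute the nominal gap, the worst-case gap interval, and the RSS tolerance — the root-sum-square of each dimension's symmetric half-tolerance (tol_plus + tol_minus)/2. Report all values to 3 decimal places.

nominal=34.310 wc=[33.167,35.485] rss=0.595

Stack each dimension's contribution:
  -A: nom -14.400 → Σnom=-14.400; wc +0.405/-0.360 → slack +0.405/-0.360; half-tol=0.383, Σhalf²=0.146306
  +B: nom +49.930 → Σnom=35.530; wc +0.100/-0.288 → slack +0.505/-0.648; half-tol=0.194, Σhalf²=0.183942
  -C: nom -30.400 → Σnom=5.130; wc +0.490/-0.070 → slack +0.995/-0.718; half-tol=0.280, Σhalf²=0.262342
  +D: nom +29.180 → Σnom=34.310; wc +0.180/-0.425 → slack +1.175/-1.143; half-tol=0.302, Σhalf²=0.353849
Nominal = 34.310. Worst-case = [34.310 - 1.143, 34.310 + 1.175] = [33.167, 35.485]. RSS = √0.353849 = 0.595.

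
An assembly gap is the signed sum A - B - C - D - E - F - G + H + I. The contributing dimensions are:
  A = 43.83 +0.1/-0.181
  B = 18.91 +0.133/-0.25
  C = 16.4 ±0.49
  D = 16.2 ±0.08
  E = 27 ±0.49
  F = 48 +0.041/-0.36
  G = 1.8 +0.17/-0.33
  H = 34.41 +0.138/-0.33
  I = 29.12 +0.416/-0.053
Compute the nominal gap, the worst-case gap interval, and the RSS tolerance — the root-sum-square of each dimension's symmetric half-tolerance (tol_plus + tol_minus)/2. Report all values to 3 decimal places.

nominal=-20.950 wc=[-22.918,-18.296] rss=0.869

Stack each dimension's contribution:
  +A: nom +43.830 → Σnom=43.830; wc +0.100/-0.181 → slack +0.100/-0.181; half-tol=0.141, Σhalf²=0.019740
  -B: nom -18.910 → Σnom=24.920; wc +0.250/-0.133 → slack +0.350/-0.314; half-tol=0.192, Σhalf²=0.056413
  -C: nom -16.400 → Σnom=8.520; wc +0.490/-0.490 → slack +0.840/-0.804; half-tol=0.490, Σhalf²=0.296512
  -D: nom -16.200 → Σnom=-7.680; wc +0.080/-0.080 → slack +0.920/-0.884; half-tol=0.080, Σhalf²=0.302912
  -E: nom -27.000 → Σnom=-34.680; wc +0.490/-0.490 → slack +1.410/-1.374; half-tol=0.490, Σhalf²=0.543012
  -F: nom -48.000 → Σnom=-82.680; wc +0.360/-0.041 → slack +1.770/-1.415; half-tol=0.200, Σhalf²=0.583213
  -G: nom -1.800 → Σnom=-84.480; wc +0.330/-0.170 → slack +2.100/-1.585; half-tol=0.250, Σhalf²=0.645713
  +H: nom +34.410 → Σnom=-50.070; wc +0.138/-0.330 → slack +2.238/-1.915; half-tol=0.234, Σhalf²=0.700469
  +I: nom +29.120 → Σnom=-20.950; wc +0.416/-0.053 → slack +2.654/-1.968; half-tol=0.234, Σhalf²=0.755459
Nominal = -20.950. Worst-case = [-20.950 - 1.968, -20.950 + 2.654] = [-22.918, -18.296]. RSS = √0.755459 = 0.869.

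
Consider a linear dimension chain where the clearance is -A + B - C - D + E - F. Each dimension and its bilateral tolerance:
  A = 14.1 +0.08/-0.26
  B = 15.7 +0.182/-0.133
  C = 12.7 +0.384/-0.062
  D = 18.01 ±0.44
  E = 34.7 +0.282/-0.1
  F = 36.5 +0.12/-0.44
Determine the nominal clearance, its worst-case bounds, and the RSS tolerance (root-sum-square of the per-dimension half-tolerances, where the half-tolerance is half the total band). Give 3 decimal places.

nominal=-30.910 wc=[-32.167,-29.244] rss=0.642

Stack each dimension's contribution:
  -A: nom -14.100 → Σnom=-14.100; wc +0.260/-0.080 → slack +0.260/-0.080; half-tol=0.170, Σhalf²=0.028900
  +B: nom +15.700 → Σnom=1.600; wc +0.182/-0.133 → slack +0.442/-0.213; half-tol=0.158, Σhalf²=0.053706
  -C: nom -12.700 → Σnom=-11.100; wc +0.062/-0.384 → slack +0.504/-0.597; half-tol=0.223, Σhalf²=0.103435
  -D: nom -18.010 → Σnom=-29.110; wc +0.440/-0.440 → slack +0.944/-1.037; half-tol=0.440, Σhalf²=0.297035
  +E: nom +34.700 → Σnom=5.590; wc +0.282/-0.100 → slack +1.226/-1.137; half-tol=0.191, Σhalf²=0.333516
  -F: nom -36.500 → Σnom=-30.910; wc +0.440/-0.120 → slack +1.666/-1.257; half-tol=0.280, Σhalf²=0.411916
Nominal = -30.910. Worst-case = [-30.910 - 1.257, -30.910 + 1.666] = [-32.167, -29.244]. RSS = √0.411916 = 0.642.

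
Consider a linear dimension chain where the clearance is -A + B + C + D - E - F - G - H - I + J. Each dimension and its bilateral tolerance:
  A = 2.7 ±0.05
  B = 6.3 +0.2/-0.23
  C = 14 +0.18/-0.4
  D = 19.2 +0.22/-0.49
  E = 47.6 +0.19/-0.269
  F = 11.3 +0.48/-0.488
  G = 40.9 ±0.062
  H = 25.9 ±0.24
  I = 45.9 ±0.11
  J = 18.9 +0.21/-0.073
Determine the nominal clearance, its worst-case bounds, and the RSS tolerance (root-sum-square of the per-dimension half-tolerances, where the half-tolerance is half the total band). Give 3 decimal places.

Stack each dimension's contribution:
  -A: nom -2.700 → Σnom=-2.700; wc +0.050/-0.050 → slack +0.050/-0.050; half-tol=0.050, Σhalf²=0.002500
  +B: nom +6.300 → Σnom=3.600; wc +0.200/-0.230 → slack +0.250/-0.280; half-tol=0.215, Σhalf²=0.048725
  +C: nom +14.000 → Σnom=17.600; wc +0.180/-0.400 → slack +0.430/-0.680; half-tol=0.290, Σhalf²=0.132825
  +D: nom +19.200 → Σnom=36.800; wc +0.220/-0.490 → slack +0.650/-1.170; half-tol=0.355, Σhalf²=0.258850
  -E: nom -47.600 → Σnom=-10.800; wc +0.269/-0.190 → slack +0.919/-1.360; half-tol=0.230, Σhalf²=0.311520
  -F: nom -11.300 → Σnom=-22.100; wc +0.488/-0.480 → slack +1.407/-1.840; half-tol=0.484, Σhalf²=0.545776
  -G: nom -40.900 → Σnom=-63.000; wc +0.062/-0.062 → slack +1.469/-1.902; half-tol=0.062, Σhalf²=0.549620
  -H: nom -25.900 → Σnom=-88.900; wc +0.240/-0.240 → slack +1.709/-2.142; half-tol=0.240, Σhalf²=0.607220
  -I: nom -45.900 → Σnom=-134.800; wc +0.110/-0.110 → slack +1.819/-2.252; half-tol=0.110, Σhalf²=0.619320
  +J: nom +18.900 → Σnom=-115.900; wc +0.210/-0.073 → slack +2.029/-2.325; half-tol=0.141, Σhalf²=0.639343
Nominal = -115.900. Worst-case = [-115.900 - 2.325, -115.900 + 2.029] = [-118.225, -113.871]. RSS = √0.639343 = 0.800.

nominal=-115.900 wc=[-118.225,-113.871] rss=0.800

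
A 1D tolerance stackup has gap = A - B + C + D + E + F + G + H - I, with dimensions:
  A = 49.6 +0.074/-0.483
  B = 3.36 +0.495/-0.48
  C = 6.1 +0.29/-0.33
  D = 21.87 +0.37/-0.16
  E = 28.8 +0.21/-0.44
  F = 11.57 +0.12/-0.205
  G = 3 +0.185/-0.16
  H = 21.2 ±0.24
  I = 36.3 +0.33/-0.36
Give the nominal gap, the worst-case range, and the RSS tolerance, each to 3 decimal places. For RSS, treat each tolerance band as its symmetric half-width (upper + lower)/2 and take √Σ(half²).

Stack each dimension's contribution:
  +A: nom +49.600 → Σnom=49.600; wc +0.074/-0.483 → slack +0.074/-0.483; half-tol=0.278, Σhalf²=0.077562
  -B: nom -3.360 → Σnom=46.240; wc +0.480/-0.495 → slack +0.554/-0.978; half-tol=0.487, Σhalf²=0.315218
  +C: nom +6.100 → Σnom=52.340; wc +0.290/-0.330 → slack +0.844/-1.308; half-tol=0.310, Σhalf²=0.411318
  +D: nom +21.870 → Σnom=74.210; wc +0.370/-0.160 → slack +1.214/-1.468; half-tol=0.265, Σhalf²=0.481544
  +E: nom +28.800 → Σnom=103.010; wc +0.210/-0.440 → slack +1.424/-1.908; half-tol=0.325, Σhalf²=0.587168
  +F: nom +11.570 → Σnom=114.580; wc +0.120/-0.205 → slack +1.544/-2.113; half-tol=0.162, Σhalf²=0.613575
  +G: nom +3.000 → Σnom=117.580; wc +0.185/-0.160 → slack +1.729/-2.273; half-tol=0.172, Σhalf²=0.643331
  +H: nom +21.200 → Σnom=138.780; wc +0.240/-0.240 → slack +1.969/-2.513; half-tol=0.240, Σhalf²=0.700931
  -I: nom -36.300 → Σnom=102.480; wc +0.360/-0.330 → slack +2.329/-2.843; half-tol=0.345, Σhalf²=0.819956
Nominal = 102.480. Worst-case = [102.480 - 2.843, 102.480 + 2.329] = [99.637, 104.809]. RSS = √0.819956 = 0.906.

nominal=102.480 wc=[99.637,104.809] rss=0.906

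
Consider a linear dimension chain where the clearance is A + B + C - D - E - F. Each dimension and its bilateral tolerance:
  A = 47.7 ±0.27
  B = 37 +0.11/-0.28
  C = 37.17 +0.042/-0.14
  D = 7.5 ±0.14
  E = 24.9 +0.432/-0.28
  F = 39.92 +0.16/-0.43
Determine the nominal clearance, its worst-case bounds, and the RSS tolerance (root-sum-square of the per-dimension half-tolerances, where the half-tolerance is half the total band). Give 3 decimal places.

Stack each dimension's contribution:
  +A: nom +47.700 → Σnom=47.700; wc +0.270/-0.270 → slack +0.270/-0.270; half-tol=0.270, Σhalf²=0.072900
  +B: nom +37.000 → Σnom=84.700; wc +0.110/-0.280 → slack +0.380/-0.550; half-tol=0.195, Σhalf²=0.110925
  +C: nom +37.170 → Σnom=121.870; wc +0.042/-0.140 → slack +0.422/-0.690; half-tol=0.091, Σhalf²=0.119206
  -D: nom -7.500 → Σnom=114.370; wc +0.140/-0.140 → slack +0.562/-0.830; half-tol=0.140, Σhalf²=0.138806
  -E: nom -24.900 → Σnom=89.470; wc +0.280/-0.432 → slack +0.842/-1.262; half-tol=0.356, Σhalf²=0.265542
  -F: nom -39.920 → Σnom=49.550; wc +0.430/-0.160 → slack +1.272/-1.422; half-tol=0.295, Σhalf²=0.352567
Nominal = 49.550. Worst-case = [49.550 - 1.422, 49.550 + 1.272] = [48.128, 50.822]. RSS = √0.352567 = 0.594.

nominal=49.550 wc=[48.128,50.822] rss=0.594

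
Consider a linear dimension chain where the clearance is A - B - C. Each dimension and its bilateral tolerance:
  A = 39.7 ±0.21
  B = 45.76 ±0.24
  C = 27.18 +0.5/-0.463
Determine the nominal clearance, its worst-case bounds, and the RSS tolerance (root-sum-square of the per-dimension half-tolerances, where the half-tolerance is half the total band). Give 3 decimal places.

Stack each dimension's contribution:
  +A: nom +39.700 → Σnom=39.700; wc +0.210/-0.210 → slack +0.210/-0.210; half-tol=0.210, Σhalf²=0.044100
  -B: nom -45.760 → Σnom=-6.060; wc +0.240/-0.240 → slack +0.450/-0.450; half-tol=0.240, Σhalf²=0.101700
  -C: nom -27.180 → Σnom=-33.240; wc +0.463/-0.500 → slack +0.913/-0.950; half-tol=0.482, Σhalf²=0.333542
Nominal = -33.240. Worst-case = [-33.240 - 0.950, -33.240 + 0.913] = [-34.190, -32.327]. RSS = √0.333542 = 0.578.

nominal=-33.240 wc=[-34.190,-32.327] rss=0.578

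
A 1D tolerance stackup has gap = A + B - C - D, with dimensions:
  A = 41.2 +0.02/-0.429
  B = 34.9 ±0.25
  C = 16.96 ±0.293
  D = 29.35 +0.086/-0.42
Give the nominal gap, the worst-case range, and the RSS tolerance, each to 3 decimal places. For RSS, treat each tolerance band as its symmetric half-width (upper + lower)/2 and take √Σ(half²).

nominal=29.790 wc=[28.732,30.773] rss=0.513

Stack each dimension's contribution:
  +A: nom +41.200 → Σnom=41.200; wc +0.020/-0.429 → slack +0.020/-0.429; half-tol=0.225, Σhalf²=0.050400
  +B: nom +34.900 → Σnom=76.100; wc +0.250/-0.250 → slack +0.270/-0.679; half-tol=0.250, Σhalf²=0.112900
  -C: nom -16.960 → Σnom=59.140; wc +0.293/-0.293 → slack +0.563/-0.972; half-tol=0.293, Σhalf²=0.198749
  -D: nom -29.350 → Σnom=29.790; wc +0.420/-0.086 → slack +0.983/-1.058; half-tol=0.253, Σhalf²=0.262758
Nominal = 29.790. Worst-case = [29.790 - 1.058, 29.790 + 0.983] = [28.732, 30.773]. RSS = √0.262758 = 0.513.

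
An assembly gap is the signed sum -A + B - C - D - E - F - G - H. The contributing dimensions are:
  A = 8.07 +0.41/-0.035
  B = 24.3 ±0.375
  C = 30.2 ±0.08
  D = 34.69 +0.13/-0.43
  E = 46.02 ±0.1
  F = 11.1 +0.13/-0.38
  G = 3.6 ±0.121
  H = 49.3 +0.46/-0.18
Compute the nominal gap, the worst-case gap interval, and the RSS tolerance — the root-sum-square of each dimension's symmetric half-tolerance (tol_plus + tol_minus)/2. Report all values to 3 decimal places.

nominal=-158.680 wc=[-160.486,-156.979] rss=0.683

Stack each dimension's contribution:
  -A: nom -8.070 → Σnom=-8.070; wc +0.035/-0.410 → slack +0.035/-0.410; half-tol=0.222, Σhalf²=0.049506
  +B: nom +24.300 → Σnom=16.230; wc +0.375/-0.375 → slack +0.410/-0.785; half-tol=0.375, Σhalf²=0.190131
  -C: nom -30.200 → Σnom=-13.970; wc +0.080/-0.080 → slack +0.490/-0.865; half-tol=0.080, Σhalf²=0.196531
  -D: nom -34.690 → Σnom=-48.660; wc +0.430/-0.130 → slack +0.920/-0.995; half-tol=0.280, Σhalf²=0.274931
  -E: nom -46.020 → Σnom=-94.680; wc +0.100/-0.100 → slack +1.020/-1.095; half-tol=0.100, Σhalf²=0.284931
  -F: nom -11.100 → Σnom=-105.780; wc +0.380/-0.130 → slack +1.400/-1.225; half-tol=0.255, Σhalf²=0.349956
  -G: nom -3.600 → Σnom=-109.380; wc +0.121/-0.121 → slack +1.521/-1.346; half-tol=0.121, Σhalf²=0.364597
  -H: nom -49.300 → Σnom=-158.680; wc +0.180/-0.460 → slack +1.701/-1.806; half-tol=0.320, Σhalf²=0.466997
Nominal = -158.680. Worst-case = [-158.680 - 1.806, -158.680 + 1.701] = [-160.486, -156.979]. RSS = √0.466997 = 0.683.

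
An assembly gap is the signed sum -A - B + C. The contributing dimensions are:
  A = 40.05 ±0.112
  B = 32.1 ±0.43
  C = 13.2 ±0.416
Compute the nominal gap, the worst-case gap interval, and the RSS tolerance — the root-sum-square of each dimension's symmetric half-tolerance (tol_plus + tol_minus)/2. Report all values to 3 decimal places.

Stack each dimension's contribution:
  -A: nom -40.050 → Σnom=-40.050; wc +0.112/-0.112 → slack +0.112/-0.112; half-tol=0.112, Σhalf²=0.012544
  -B: nom -32.100 → Σnom=-72.150; wc +0.430/-0.430 → slack +0.542/-0.542; half-tol=0.430, Σhalf²=0.197444
  +C: nom +13.200 → Σnom=-58.950; wc +0.416/-0.416 → slack +0.958/-0.958; half-tol=0.416, Σhalf²=0.370500
Nominal = -58.950. Worst-case = [-58.950 - 0.958, -58.950 + 0.958] = [-59.908, -57.992]. RSS = √0.370500 = 0.609.

nominal=-58.950 wc=[-59.908,-57.992] rss=0.609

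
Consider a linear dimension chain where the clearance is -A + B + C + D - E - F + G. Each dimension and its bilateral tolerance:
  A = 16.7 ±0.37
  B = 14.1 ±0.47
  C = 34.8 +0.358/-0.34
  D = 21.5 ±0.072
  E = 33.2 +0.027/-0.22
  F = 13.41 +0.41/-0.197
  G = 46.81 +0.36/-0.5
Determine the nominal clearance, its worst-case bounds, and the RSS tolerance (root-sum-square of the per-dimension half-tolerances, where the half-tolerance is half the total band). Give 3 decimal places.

Stack each dimension's contribution:
  -A: nom -16.700 → Σnom=-16.700; wc +0.370/-0.370 → slack +0.370/-0.370; half-tol=0.370, Σhalf²=0.136900
  +B: nom +14.100 → Σnom=-2.600; wc +0.470/-0.470 → slack +0.840/-0.840; half-tol=0.470, Σhalf²=0.357800
  +C: nom +34.800 → Σnom=32.200; wc +0.358/-0.340 → slack +1.198/-1.180; half-tol=0.349, Σhalf²=0.479601
  +D: nom +21.500 → Σnom=53.700; wc +0.072/-0.072 → slack +1.270/-1.252; half-tol=0.072, Σhalf²=0.484785
  -E: nom -33.200 → Σnom=20.500; wc +0.220/-0.027 → slack +1.490/-1.279; half-tol=0.123, Σhalf²=0.500037
  -F: nom -13.410 → Σnom=7.090; wc +0.197/-0.410 → slack +1.687/-1.689; half-tol=0.303, Σhalf²=0.592149
  +G: nom +46.810 → Σnom=53.900; wc +0.360/-0.500 → slack +2.047/-2.189; half-tol=0.430, Σhalf²=0.777049
Nominal = 53.900. Worst-case = [53.900 - 2.189, 53.900 + 2.047] = [51.711, 55.947]. RSS = √0.777049 = 0.882.

nominal=53.900 wc=[51.711,55.947] rss=0.882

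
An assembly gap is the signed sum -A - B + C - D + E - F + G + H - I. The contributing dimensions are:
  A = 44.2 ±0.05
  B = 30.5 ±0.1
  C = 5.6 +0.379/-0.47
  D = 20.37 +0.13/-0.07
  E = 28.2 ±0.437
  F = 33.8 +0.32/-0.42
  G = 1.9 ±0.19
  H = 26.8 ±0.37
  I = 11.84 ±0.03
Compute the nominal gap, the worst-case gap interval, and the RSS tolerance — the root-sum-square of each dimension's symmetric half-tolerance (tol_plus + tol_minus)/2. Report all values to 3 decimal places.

nominal=-78.210 wc=[-80.307,-76.164] rss=0.839

Stack each dimension's contribution:
  -A: nom -44.200 → Σnom=-44.200; wc +0.050/-0.050 → slack +0.050/-0.050; half-tol=0.050, Σhalf²=0.002500
  -B: nom -30.500 → Σnom=-74.700; wc +0.100/-0.100 → slack +0.150/-0.150; half-tol=0.100, Σhalf²=0.012500
  +C: nom +5.600 → Σnom=-69.100; wc +0.379/-0.470 → slack +0.529/-0.620; half-tol=0.424, Σhalf²=0.192700
  -D: nom -20.370 → Σnom=-89.470; wc +0.070/-0.130 → slack +0.599/-0.750; half-tol=0.100, Σhalf²=0.202700
  +E: nom +28.200 → Σnom=-61.270; wc +0.437/-0.437 → slack +1.036/-1.187; half-tol=0.437, Σhalf²=0.393669
  -F: nom -33.800 → Σnom=-95.070; wc +0.420/-0.320 → slack +1.456/-1.507; half-tol=0.370, Σhalf²=0.530569
  +G: nom +1.900 → Σnom=-93.170; wc +0.190/-0.190 → slack +1.646/-1.697; half-tol=0.190, Σhalf²=0.566669
  +H: nom +26.800 → Σnom=-66.370; wc +0.370/-0.370 → slack +2.016/-2.067; half-tol=0.370, Σhalf²=0.703569
  -I: nom -11.840 → Σnom=-78.210; wc +0.030/-0.030 → slack +2.046/-2.097; half-tol=0.030, Σhalf²=0.704469
Nominal = -78.210. Worst-case = [-78.210 - 2.097, -78.210 + 2.046] = [-80.307, -76.164]. RSS = √0.704469 = 0.839.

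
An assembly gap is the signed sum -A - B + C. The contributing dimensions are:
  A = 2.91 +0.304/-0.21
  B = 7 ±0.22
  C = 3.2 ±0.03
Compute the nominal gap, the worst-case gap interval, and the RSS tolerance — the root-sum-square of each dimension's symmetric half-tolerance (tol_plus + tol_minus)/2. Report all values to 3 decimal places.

Stack each dimension's contribution:
  -A: nom -2.910 → Σnom=-2.910; wc +0.210/-0.304 → slack +0.210/-0.304; half-tol=0.257, Σhalf²=0.066049
  -B: nom -7.000 → Σnom=-9.910; wc +0.220/-0.220 → slack +0.430/-0.524; half-tol=0.220, Σhalf²=0.114449
  +C: nom +3.200 → Σnom=-6.710; wc +0.030/-0.030 → slack +0.460/-0.554; half-tol=0.030, Σhalf²=0.115349
Nominal = -6.710. Worst-case = [-6.710 - 0.554, -6.710 + 0.460] = [-7.264, -6.250]. RSS = √0.115349 = 0.340.

nominal=-6.710 wc=[-7.264,-6.250] rss=0.340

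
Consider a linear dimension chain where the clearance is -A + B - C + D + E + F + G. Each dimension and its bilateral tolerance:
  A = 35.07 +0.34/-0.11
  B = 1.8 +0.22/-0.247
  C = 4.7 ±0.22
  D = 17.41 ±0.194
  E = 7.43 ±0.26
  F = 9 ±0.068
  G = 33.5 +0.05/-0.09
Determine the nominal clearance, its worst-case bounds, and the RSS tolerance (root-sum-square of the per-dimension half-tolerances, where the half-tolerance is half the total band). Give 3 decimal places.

Stack each dimension's contribution:
  -A: nom -35.070 → Σnom=-35.070; wc +0.110/-0.340 → slack +0.110/-0.340; half-tol=0.225, Σhalf²=0.050625
  +B: nom +1.800 → Σnom=-33.270; wc +0.220/-0.247 → slack +0.330/-0.587; half-tol=0.233, Σhalf²=0.105147
  -C: nom -4.700 → Σnom=-37.970; wc +0.220/-0.220 → slack +0.550/-0.807; half-tol=0.220, Σhalf²=0.153547
  +D: nom +17.410 → Σnom=-20.560; wc +0.194/-0.194 → slack +0.744/-1.001; half-tol=0.194, Σhalf²=0.191183
  +E: nom +7.430 → Σnom=-13.130; wc +0.260/-0.260 → slack +1.004/-1.261; half-tol=0.260, Σhalf²=0.258783
  +F: nom +9.000 → Σnom=-4.130; wc +0.068/-0.068 → slack +1.072/-1.329; half-tol=0.068, Σhalf²=0.263407
  +G: nom +33.500 → Σnom=29.370; wc +0.050/-0.090 → slack +1.122/-1.419; half-tol=0.070, Σhalf²=0.268307
Nominal = 29.370. Worst-case = [29.370 - 1.419, 29.370 + 1.122] = [27.951, 30.492]. RSS = √0.268307 = 0.518.

nominal=29.370 wc=[27.951,30.492] rss=0.518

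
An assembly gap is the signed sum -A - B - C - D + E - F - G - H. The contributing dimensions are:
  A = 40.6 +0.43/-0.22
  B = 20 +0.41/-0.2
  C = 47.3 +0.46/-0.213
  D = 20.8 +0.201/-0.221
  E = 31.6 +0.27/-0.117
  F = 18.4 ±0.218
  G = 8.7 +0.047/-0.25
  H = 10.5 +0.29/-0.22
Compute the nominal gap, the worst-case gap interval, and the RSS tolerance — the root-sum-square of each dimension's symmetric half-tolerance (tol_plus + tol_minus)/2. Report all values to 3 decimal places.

Stack each dimension's contribution:
  -A: nom -40.600 → Σnom=-40.600; wc +0.220/-0.430 → slack +0.220/-0.430; half-tol=0.325, Σhalf²=0.105625
  -B: nom -20.000 → Σnom=-60.600; wc +0.200/-0.410 → slack +0.420/-0.840; half-tol=0.305, Σhalf²=0.198650
  -C: nom -47.300 → Σnom=-107.900; wc +0.213/-0.460 → slack +0.633/-1.300; half-tol=0.337, Σhalf²=0.311882
  -D: nom -20.800 → Σnom=-128.700; wc +0.221/-0.201 → slack +0.854/-1.501; half-tol=0.211, Σhalf²=0.356403
  +E: nom +31.600 → Σnom=-97.100; wc +0.270/-0.117 → slack +1.124/-1.618; half-tol=0.194, Σhalf²=0.393846
  -F: nom -18.400 → Σnom=-115.500; wc +0.218/-0.218 → slack +1.342/-1.836; half-tol=0.218, Σhalf²=0.441370
  -G: nom -8.700 → Σnom=-124.200; wc +0.250/-0.047 → slack +1.592/-1.883; half-tol=0.148, Σhalf²=0.463422
  -H: nom -10.500 → Σnom=-134.700; wc +0.220/-0.290 → slack +1.812/-2.173; half-tol=0.255, Σhalf²=0.528447
Nominal = -134.700. Worst-case = [-134.700 - 2.173, -134.700 + 1.812] = [-136.873, -132.888]. RSS = √0.528447 = 0.727.

nominal=-134.700 wc=[-136.873,-132.888] rss=0.727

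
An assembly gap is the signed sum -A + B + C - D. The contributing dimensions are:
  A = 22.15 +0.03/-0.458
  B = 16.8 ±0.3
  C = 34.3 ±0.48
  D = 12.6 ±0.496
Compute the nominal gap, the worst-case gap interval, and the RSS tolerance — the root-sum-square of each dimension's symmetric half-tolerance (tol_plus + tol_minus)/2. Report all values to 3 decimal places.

Stack each dimension's contribution:
  -A: nom -22.150 → Σnom=-22.150; wc +0.458/-0.030 → slack +0.458/-0.030; half-tol=0.244, Σhalf²=0.059536
  +B: nom +16.800 → Σnom=-5.350; wc +0.300/-0.300 → slack +0.758/-0.330; half-tol=0.300, Σhalf²=0.149536
  +C: nom +34.300 → Σnom=28.950; wc +0.480/-0.480 → slack +1.238/-0.810; half-tol=0.480, Σhalf²=0.379936
  -D: nom -12.600 → Σnom=16.350; wc +0.496/-0.496 → slack +1.734/-1.306; half-tol=0.496, Σhalf²=0.625952
Nominal = 16.350. Worst-case = [16.350 - 1.306, 16.350 + 1.734] = [15.044, 18.084]. RSS = √0.625952 = 0.791.

nominal=16.350 wc=[15.044,18.084] rss=0.791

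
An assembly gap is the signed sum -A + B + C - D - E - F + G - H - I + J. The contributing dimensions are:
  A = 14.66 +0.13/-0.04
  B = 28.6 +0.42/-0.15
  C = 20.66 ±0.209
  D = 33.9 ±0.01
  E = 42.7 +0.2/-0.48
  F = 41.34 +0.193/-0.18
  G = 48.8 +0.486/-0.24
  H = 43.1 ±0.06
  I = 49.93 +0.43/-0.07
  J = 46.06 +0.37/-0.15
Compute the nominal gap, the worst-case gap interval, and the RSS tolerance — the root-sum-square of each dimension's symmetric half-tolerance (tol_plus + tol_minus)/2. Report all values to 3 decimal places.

Stack each dimension's contribution:
  -A: nom -14.660 → Σnom=-14.660; wc +0.040/-0.130 → slack +0.040/-0.130; half-tol=0.085, Σhalf²=0.007225
  +B: nom +28.600 → Σnom=13.940; wc +0.420/-0.150 → slack +0.460/-0.280; half-tol=0.285, Σhalf²=0.088450
  +C: nom +20.660 → Σnom=34.600; wc +0.209/-0.209 → slack +0.669/-0.489; half-tol=0.209, Σhalf²=0.132131
  -D: nom -33.900 → Σnom=0.700; wc +0.010/-0.010 → slack +0.679/-0.499; half-tol=0.010, Σhalf²=0.132231
  -E: nom -42.700 → Σnom=-42.000; wc +0.480/-0.200 → slack +1.159/-0.699; half-tol=0.340, Σhalf²=0.247831
  -F: nom -41.340 → Σnom=-83.340; wc +0.180/-0.193 → slack +1.339/-0.892; half-tol=0.186, Σhalf²=0.282613
  +G: nom +48.800 → Σnom=-34.540; wc +0.486/-0.240 → slack +1.825/-1.132; half-tol=0.363, Σhalf²=0.414382
  -H: nom -43.100 → Σnom=-77.640; wc +0.060/-0.060 → slack +1.885/-1.192; half-tol=0.060, Σhalf²=0.417982
  -I: nom -49.930 → Σnom=-127.570; wc +0.070/-0.430 → slack +1.955/-1.622; half-tol=0.250, Σhalf²=0.480482
  +J: nom +46.060 → Σnom=-81.510; wc +0.370/-0.150 → slack +2.325/-1.772; half-tol=0.260, Σhalf²=0.548082
Nominal = -81.510. Worst-case = [-81.510 - 1.772, -81.510 + 2.325] = [-83.282, -79.185]. RSS = √0.548082 = 0.740.

nominal=-81.510 wc=[-83.282,-79.185] rss=0.740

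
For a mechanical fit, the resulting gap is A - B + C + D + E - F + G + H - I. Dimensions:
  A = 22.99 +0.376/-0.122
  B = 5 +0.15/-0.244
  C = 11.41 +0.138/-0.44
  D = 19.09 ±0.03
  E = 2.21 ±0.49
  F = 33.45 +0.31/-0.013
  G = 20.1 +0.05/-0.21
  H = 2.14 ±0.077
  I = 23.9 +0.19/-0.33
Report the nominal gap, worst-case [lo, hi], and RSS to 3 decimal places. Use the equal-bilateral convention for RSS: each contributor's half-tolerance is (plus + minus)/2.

nominal=15.590 wc=[13.571,17.338] rss=0.736

Stack each dimension's contribution:
  +A: nom +22.990 → Σnom=22.990; wc +0.376/-0.122 → slack +0.376/-0.122; half-tol=0.249, Σhalf²=0.062001
  -B: nom -5.000 → Σnom=17.990; wc +0.244/-0.150 → slack +0.620/-0.272; half-tol=0.197, Σhalf²=0.100810
  +C: nom +11.410 → Σnom=29.400; wc +0.138/-0.440 → slack +0.758/-0.712; half-tol=0.289, Σhalf²=0.184331
  +D: nom +19.090 → Σnom=48.490; wc +0.030/-0.030 → slack +0.788/-0.742; half-tol=0.030, Σhalf²=0.185231
  +E: nom +2.210 → Σnom=50.700; wc +0.490/-0.490 → slack +1.278/-1.232; half-tol=0.490, Σhalf²=0.425331
  -F: nom -33.450 → Σnom=17.250; wc +0.013/-0.310 → slack +1.291/-1.542; half-tol=0.162, Σhalf²=0.451413
  +G: nom +20.100 → Σnom=37.350; wc +0.050/-0.210 → slack +1.341/-1.752; half-tol=0.130, Σhalf²=0.468313
  +H: nom +2.140 → Σnom=39.490; wc +0.077/-0.077 → slack +1.418/-1.829; half-tol=0.077, Σhalf²=0.474242
  -I: nom -23.900 → Σnom=15.590; wc +0.330/-0.190 → slack +1.748/-2.019; half-tol=0.260, Σhalf²=0.541842
Nominal = 15.590. Worst-case = [15.590 - 2.019, 15.590 + 1.748] = [13.571, 17.338]. RSS = √0.541842 = 0.736.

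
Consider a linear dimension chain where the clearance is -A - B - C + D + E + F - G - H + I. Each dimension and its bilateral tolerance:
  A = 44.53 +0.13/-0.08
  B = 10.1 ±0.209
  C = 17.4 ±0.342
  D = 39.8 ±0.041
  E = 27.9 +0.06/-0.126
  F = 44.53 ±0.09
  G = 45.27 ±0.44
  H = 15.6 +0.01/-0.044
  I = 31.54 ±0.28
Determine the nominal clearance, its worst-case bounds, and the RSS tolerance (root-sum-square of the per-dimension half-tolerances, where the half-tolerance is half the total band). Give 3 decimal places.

nominal=10.870 wc=[9.202,12.456] rss=0.680

Stack each dimension's contribution:
  -A: nom -44.530 → Σnom=-44.530; wc +0.080/-0.130 → slack +0.080/-0.130; half-tol=0.105, Σhalf²=0.011025
  -B: nom -10.100 → Σnom=-54.630; wc +0.209/-0.209 → slack +0.289/-0.339; half-tol=0.209, Σhalf²=0.054706
  -C: nom -17.400 → Σnom=-72.030; wc +0.342/-0.342 → slack +0.631/-0.681; half-tol=0.342, Σhalf²=0.171670
  +D: nom +39.800 → Σnom=-32.230; wc +0.041/-0.041 → slack +0.672/-0.722; half-tol=0.041, Σhalf²=0.173351
  +E: nom +27.900 → Σnom=-4.330; wc +0.060/-0.126 → slack +0.732/-0.848; half-tol=0.093, Σhalf²=0.182000
  +F: nom +44.530 → Σnom=40.200; wc +0.090/-0.090 → slack +0.822/-0.938; half-tol=0.090, Σhalf²=0.190100
  -G: nom -45.270 → Σnom=-5.070; wc +0.440/-0.440 → slack +1.262/-1.378; half-tol=0.440, Σhalf²=0.383700
  -H: nom -15.600 → Σnom=-20.670; wc +0.044/-0.010 → slack +1.306/-1.388; half-tol=0.027, Σhalf²=0.384429
  +I: nom +31.540 → Σnom=10.870; wc +0.280/-0.280 → slack +1.586/-1.668; half-tol=0.280, Σhalf²=0.462829
Nominal = 10.870. Worst-case = [10.870 - 1.668, 10.870 + 1.586] = [9.202, 12.456]. RSS = √0.462829 = 0.680.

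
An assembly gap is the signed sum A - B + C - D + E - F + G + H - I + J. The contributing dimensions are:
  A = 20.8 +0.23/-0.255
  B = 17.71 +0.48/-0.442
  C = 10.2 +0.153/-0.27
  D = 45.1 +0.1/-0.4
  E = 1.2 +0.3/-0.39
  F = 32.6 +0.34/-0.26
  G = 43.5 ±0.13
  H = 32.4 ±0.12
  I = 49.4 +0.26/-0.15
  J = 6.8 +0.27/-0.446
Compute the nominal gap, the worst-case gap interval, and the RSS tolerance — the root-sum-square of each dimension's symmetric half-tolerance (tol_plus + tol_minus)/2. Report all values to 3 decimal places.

Stack each dimension's contribution:
  +A: nom +20.800 → Σnom=20.800; wc +0.230/-0.255 → slack +0.230/-0.255; half-tol=0.242, Σhalf²=0.058806
  -B: nom -17.710 → Σnom=3.090; wc +0.442/-0.480 → slack +0.672/-0.735; half-tol=0.461, Σhalf²=0.271327
  +C: nom +10.200 → Σnom=13.290; wc +0.153/-0.270 → slack +0.825/-1.005; half-tol=0.212, Σhalf²=0.316059
  -D: nom -45.100 → Σnom=-31.810; wc +0.400/-0.100 → slack +1.225/-1.105; half-tol=0.250, Σhalf²=0.378559
  +E: nom +1.200 → Σnom=-30.610; wc +0.300/-0.390 → slack +1.525/-1.495; half-tol=0.345, Σhalf²=0.497584
  -F: nom -32.600 → Σnom=-63.210; wc +0.260/-0.340 → slack +1.785/-1.835; half-tol=0.300, Σhalf²=0.587584
  +G: nom +43.500 → Σnom=-19.710; wc +0.130/-0.130 → slack +1.915/-1.965; half-tol=0.130, Σhalf²=0.604484
  +H: nom +32.400 → Σnom=12.690; wc +0.120/-0.120 → slack +2.035/-2.085; half-tol=0.120, Σhalf²=0.618884
  -I: nom -49.400 → Σnom=-36.710; wc +0.150/-0.260 → slack +2.185/-2.345; half-tol=0.205, Σhalf²=0.660909
  +J: nom +6.800 → Σnom=-29.910; wc +0.270/-0.446 → slack +2.455/-2.791; half-tol=0.358, Σhalf²=0.789073
Nominal = -29.910. Worst-case = [-29.910 - 2.791, -29.910 + 2.455] = [-32.701, -27.455]. RSS = √0.789073 = 0.888.

nominal=-29.910 wc=[-32.701,-27.455] rss=0.888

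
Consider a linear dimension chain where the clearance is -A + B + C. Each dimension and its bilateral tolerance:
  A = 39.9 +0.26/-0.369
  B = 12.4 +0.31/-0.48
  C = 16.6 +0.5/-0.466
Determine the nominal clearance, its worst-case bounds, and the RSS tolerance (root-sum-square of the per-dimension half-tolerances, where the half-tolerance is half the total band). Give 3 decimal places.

nominal=-10.900 wc=[-12.106,-9.721] rss=0.699

Stack each dimension's contribution:
  -A: nom -39.900 → Σnom=-39.900; wc +0.369/-0.260 → slack +0.369/-0.260; half-tol=0.315, Σhalf²=0.098910
  +B: nom +12.400 → Σnom=-27.500; wc +0.310/-0.480 → slack +0.679/-0.740; half-tol=0.395, Σhalf²=0.254935
  +C: nom +16.600 → Σnom=-10.900; wc +0.500/-0.466 → slack +1.179/-1.206; half-tol=0.483, Σhalf²=0.488224
Nominal = -10.900. Worst-case = [-10.900 - 1.206, -10.900 + 1.179] = [-12.106, -9.721]. RSS = √0.488224 = 0.699.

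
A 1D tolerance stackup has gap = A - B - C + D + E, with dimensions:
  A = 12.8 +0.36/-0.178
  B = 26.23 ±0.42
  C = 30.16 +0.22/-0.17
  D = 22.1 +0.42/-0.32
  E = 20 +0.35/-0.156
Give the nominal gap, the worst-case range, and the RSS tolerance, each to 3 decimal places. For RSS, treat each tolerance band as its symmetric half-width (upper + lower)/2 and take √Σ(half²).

Stack each dimension's contribution:
  +A: nom +12.800 → Σnom=12.800; wc +0.360/-0.178 → slack +0.360/-0.178; half-tol=0.269, Σhalf²=0.072361
  -B: nom -26.230 → Σnom=-13.430; wc +0.420/-0.420 → slack +0.780/-0.598; half-tol=0.420, Σhalf²=0.248761
  -C: nom -30.160 → Σnom=-43.590; wc +0.170/-0.220 → slack +0.950/-0.818; half-tol=0.195, Σhalf²=0.286786
  +D: nom +22.100 → Σnom=-21.490; wc +0.420/-0.320 → slack +1.370/-1.138; half-tol=0.370, Σhalf²=0.423686
  +E: nom +20.000 → Σnom=-1.490; wc +0.350/-0.156 → slack +1.720/-1.294; half-tol=0.253, Σhalf²=0.487695
Nominal = -1.490. Worst-case = [-1.490 - 1.294, -1.490 + 1.720] = [-2.784, 0.230]. RSS = √0.487695 = 0.698.

nominal=-1.490 wc=[-2.784,0.230] rss=0.698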